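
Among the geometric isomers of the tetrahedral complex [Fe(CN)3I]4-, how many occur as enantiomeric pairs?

All four vertices of a tetrahedron are equivalent and mutually adjacent, so cis/trans isomerism cannot arise.
Only one geometric arrangement is possible.

0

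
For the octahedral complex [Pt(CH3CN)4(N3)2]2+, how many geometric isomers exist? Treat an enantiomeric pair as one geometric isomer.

An octahedron has six vertices in three trans pairs; every non-trans pair is cis.
There are 2 geometric isomers: N3 trans; N3 cis.

2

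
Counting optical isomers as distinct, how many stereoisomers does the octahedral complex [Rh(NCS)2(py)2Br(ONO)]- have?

There are 6 geometric isomers: NCS cis, py trans; NCS cis, py cis (3 arrangements, 2 chiral); NCS trans, py trans; NCS trans, py cis.
Of these, 2 lack any improper symmetry element and so occur as enantiomeric pairs, giving 6 + 2 = 8 stereoisomers in total.

8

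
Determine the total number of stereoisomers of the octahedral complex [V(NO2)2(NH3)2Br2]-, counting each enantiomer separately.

The six octahedral sites form three mutually perpendicular trans pairs.
The distinct arrangements are (5 in all): NO2 trans, NH3 trans, Br trans; NO2 cis, NH3 cis, Br trans; NO2 trans, NH3 cis, Br cis; NO2 cis, NH3 cis, Br cis (chiral); NO2 cis, NH3 trans, Br cis.
One of these lacks any improper symmetry element and so occurs as an enantiomeric pair, giving 5 + 1 = 6 stereoisomers in total.

6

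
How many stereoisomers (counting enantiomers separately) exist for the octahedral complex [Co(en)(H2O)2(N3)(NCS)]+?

6

In an octahedral complex each vertex has one trans partner and four cis neighbours.
Each en is bidentate and must span two cis positions.
There are 4 geometric isomers: H2O trans; H2O cis (3 arrangements, 2 chiral).
Of these, 2 lack any improper symmetry element and so occur as enantiomeric pairs, giving 4 + 2 = 6 stereoisomers in total.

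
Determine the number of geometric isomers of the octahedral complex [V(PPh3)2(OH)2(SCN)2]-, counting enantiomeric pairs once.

In an octahedral complex each vertex has one trans partner and four cis neighbours.
Systematic placement gives 5 geometric isomers: PPh3 trans, OH trans, SCN trans; PPh3 cis, OH trans, SCN cis; PPh3 cis, OH cis, SCN trans; PPh3 cis, OH cis, SCN cis (chiral); PPh3 trans, OH cis, SCN cis.

5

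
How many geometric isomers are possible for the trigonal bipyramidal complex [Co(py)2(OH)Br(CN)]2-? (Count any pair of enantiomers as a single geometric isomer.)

A trigonal bipyramid has two axial and three equatorial sites, which are chemically inequivalent.
Placing the ligands in turn and identifying arrangements related by rotation or reflection leaves 7 distinct geometric isomers.

7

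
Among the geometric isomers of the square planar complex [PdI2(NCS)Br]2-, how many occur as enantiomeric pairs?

0

In a square planar complex each vertex has one trans partner and two cis neighbours.
The distinct arrangements are (2 in all): I cis; I trans.
Each arrangement has an internal mirror plane or centre of symmetry, so none is chiral.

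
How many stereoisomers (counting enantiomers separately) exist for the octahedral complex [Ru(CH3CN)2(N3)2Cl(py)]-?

8

In an octahedral complex each vertex has one trans partner and four cis neighbours.
The distinct arrangements are (6 in all): CH3CN trans, N3 cis; CH3CN trans, N3 trans; CH3CN cis, N3 cis (3 arrangements, 2 chiral); CH3CN cis, N3 trans.
Of these, 2 lack any improper symmetry element and so occur as enantiomeric pairs, giving 6 + 2 = 8 stereoisomers in total.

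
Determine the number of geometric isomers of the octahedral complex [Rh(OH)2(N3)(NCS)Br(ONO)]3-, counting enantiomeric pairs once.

Placing the ligands in turn and identifying arrangements related by rotation or reflection leaves 9 distinct geometric isomers.

9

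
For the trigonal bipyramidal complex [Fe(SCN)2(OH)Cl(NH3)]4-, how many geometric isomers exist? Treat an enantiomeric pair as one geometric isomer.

In a trigonal bipyramid the two axial positions differ from the three equatorial ones.
Exhaustive case analysis gives 7 geometric isomers.

7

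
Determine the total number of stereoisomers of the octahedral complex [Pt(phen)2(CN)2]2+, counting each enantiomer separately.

In an octahedral complex each vertex has one trans partner and four cis neighbours.
Each phen is bidentate and must span two cis positions.
Working through the distinct placements yields 2 geometric isomers: CN trans; CN cis (chiral).
One of these lacks any improper symmetry element and so occurs as an enantiomeric pair, giving 2 + 1 = 3 stereoisomers in total.

3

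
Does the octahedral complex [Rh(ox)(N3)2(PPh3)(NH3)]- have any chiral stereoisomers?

yes

In an octahedral complex each vertex has one trans partner and four cis neighbours.
Each ox is bidentate and must span two cis positions.
Systematic placement gives 4 geometric isomers: N3 trans; N3 cis (3 arrangements, 2 chiral).
Of these, 2 lack any improper symmetry element and so occur as enantiomeric pairs, giving 4 + 2 = 6 stereoisomers in total.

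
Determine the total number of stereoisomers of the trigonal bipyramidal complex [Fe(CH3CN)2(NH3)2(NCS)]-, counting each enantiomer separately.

6

In a trigonal bipyramid the two axial positions differ from the three equatorial ones.
Placing the ligands in turn and identifying arrangements related by rotation or reflection leaves 5 distinct geometric isomers.
One of these lacks any improper symmetry element and so occurs as an enantiomeric pair, giving 5 + 1 = 6 stereoisomers in total.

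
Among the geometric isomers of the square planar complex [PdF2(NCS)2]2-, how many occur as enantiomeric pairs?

0

In a square planar complex each vertex has one trans partner and two cis neighbours.
Working through the distinct placements yields 2 geometric isomers: F cis; F trans.
Each arrangement has an internal mirror plane or centre of symmetry, so none is chiral.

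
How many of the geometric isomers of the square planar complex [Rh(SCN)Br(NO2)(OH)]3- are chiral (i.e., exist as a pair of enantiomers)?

0

A square has two trans pairs of vertices; adjacent vertices are cis.
The distinct arrangements are (3 in all): (Br/OH trans, NO2/SCN trans); (Br/SCN trans, NO2/OH trans); (Br/NO2 trans, OH/SCN trans).
Each arrangement has an internal mirror plane or centre of symmetry, so none is chiral.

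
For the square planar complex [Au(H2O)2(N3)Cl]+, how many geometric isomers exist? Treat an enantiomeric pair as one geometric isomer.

2

Systematic placement gives 2 geometric isomers: H2O cis; H2O trans.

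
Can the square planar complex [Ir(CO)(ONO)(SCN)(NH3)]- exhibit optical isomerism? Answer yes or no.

no

Systematic placement gives 3 geometric isomers: (CO/ONO trans, NH3/SCN trans); (CO/SCN trans, NH3/ONO trans); (CO/NH3 trans, ONO/SCN trans).
Each arrangement has an internal mirror plane or centre of symmetry, so none is chiral.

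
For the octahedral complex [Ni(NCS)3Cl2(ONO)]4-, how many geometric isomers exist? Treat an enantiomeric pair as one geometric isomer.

In an octahedral complex each vertex has one trans partner and four cis neighbours.
The distinct arrangements are (3 in all): NCS mer, Cl trans; NCS fac, Cl cis; NCS mer, Cl cis.

3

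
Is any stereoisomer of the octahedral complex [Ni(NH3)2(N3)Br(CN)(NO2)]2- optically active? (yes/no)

yes

In an octahedral complex each vertex has one trans partner and four cis neighbours.
Placing the ligands in turn and identifying arrangements related by rotation or reflection leaves 9 distinct geometric isomers.
Of these, 6 lack any improper symmetry element and so occur as enantiomeric pairs, giving 9 + 6 = 15 stereoisomers in total.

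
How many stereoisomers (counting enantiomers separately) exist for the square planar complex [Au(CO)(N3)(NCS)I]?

The distinct arrangements are (3 in all): (CO/N3 trans, I/NCS trans); (CO/NCS trans, I/N3 trans); (CO/I trans, N3/NCS trans).
Each arrangement has an internal mirror plane or centre of symmetry, so none is chiral.

3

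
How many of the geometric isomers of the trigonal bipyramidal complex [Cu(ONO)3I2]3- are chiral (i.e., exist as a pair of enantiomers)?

Systematic placement gives 3 geometric isomers: I both axial; I one axial, one equatorial; I both equatorial.
Each arrangement has an internal mirror plane or centre of symmetry, so none is chiral.

0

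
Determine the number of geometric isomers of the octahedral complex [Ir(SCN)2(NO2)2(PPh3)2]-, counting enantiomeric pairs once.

The six octahedral sites form three mutually perpendicular trans pairs.
Working through the distinct placements yields 5 geometric isomers: SCN trans, NO2 trans, PPh3 trans; SCN cis, NO2 trans, PPh3 cis; SCN trans, NO2 cis, PPh3 cis; SCN cis, NO2 cis, PPh3 cis (chiral); SCN cis, NO2 cis, PPh3 trans.

5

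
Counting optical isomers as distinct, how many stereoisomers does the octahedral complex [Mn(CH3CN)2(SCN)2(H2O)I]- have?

The six octahedral sites form three mutually perpendicular trans pairs.
There are 6 geometric isomers: CH3CN trans, SCN trans; CH3CN trans, SCN cis; CH3CN cis, SCN trans; CH3CN cis, SCN cis (3 arrangements, 2 chiral).
Of these, 2 lack any improper symmetry element and so occur as enantiomeric pairs, giving 6 + 2 = 8 stereoisomers in total.

8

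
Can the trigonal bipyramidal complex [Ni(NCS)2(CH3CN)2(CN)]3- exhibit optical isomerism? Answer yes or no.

In a trigonal bipyramid the two axial positions differ from the three equatorial ones.
Systematic enumeration (placing each ligand type in turn and discarding arrangements equivalent by rotation or reflection) gives 5 geometric isomers.
One of these lacks any improper symmetry element and so occurs as an enantiomeric pair, giving 5 + 1 = 6 stereoisomers in total.

yes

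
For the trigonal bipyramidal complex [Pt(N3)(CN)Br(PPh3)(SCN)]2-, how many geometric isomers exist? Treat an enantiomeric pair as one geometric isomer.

In a trigonal bipyramid the two axial positions differ from the three equatorial ones.
Systematic enumeration (placing each ligand type in turn and discarding arrangements equivalent by rotation or reflection) gives 10 geometric isomers.

10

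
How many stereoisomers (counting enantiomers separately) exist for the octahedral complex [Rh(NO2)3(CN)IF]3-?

An octahedron has six vertices in three trans pairs; every non-trans pair is cis.
Working through the distinct placements yields 4 geometric isomers: NO2 mer (3 arrangements); NO2 fac (chiral).
One of these lacks any improper symmetry element and so occurs as an enantiomeric pair, giving 4 + 1 = 5 stereoisomers in total.

5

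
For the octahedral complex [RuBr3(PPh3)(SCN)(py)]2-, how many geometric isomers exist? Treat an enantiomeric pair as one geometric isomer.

4

Working through the distinct placements yields 4 geometric isomers: Br mer (3 arrangements); Br fac (chiral).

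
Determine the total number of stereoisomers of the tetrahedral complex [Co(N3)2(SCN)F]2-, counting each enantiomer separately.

1

Only one geometric arrangement is possible.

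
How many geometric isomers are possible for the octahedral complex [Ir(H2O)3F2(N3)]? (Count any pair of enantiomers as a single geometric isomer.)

The six octahedral sites form three mutually perpendicular trans pairs.
There are 3 geometric isomers: H2O mer, F trans; H2O fac, F cis; H2O mer, F cis.

3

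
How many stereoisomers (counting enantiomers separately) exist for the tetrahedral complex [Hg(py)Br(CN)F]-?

All four vertices of a tetrahedron are equivalent and mutually adjacent, so cis/trans isomerism cannot arise.
Only one geometric arrangement is possible; it has no improper symmetry element, so it exists as a pair of enantiomers (2 stereoisomers).

2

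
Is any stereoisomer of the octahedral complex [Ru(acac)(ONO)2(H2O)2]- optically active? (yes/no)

yes

An octahedron has six vertices in three trans pairs; every non-trans pair is cis.
Each acac is bidentate and must span two cis positions.
The distinct arrangements are (3 in all): ONO cis, H2O trans; ONO cis, H2O cis (chiral); ONO trans, H2O cis.
One of these lacks any improper symmetry element and so occurs as an enantiomeric pair, giving 3 + 1 = 4 stereoisomers in total.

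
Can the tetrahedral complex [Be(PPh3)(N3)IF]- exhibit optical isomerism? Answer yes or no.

yes

All four vertices of a tetrahedron are equivalent and mutually adjacent, so cis/trans isomerism cannot arise.
Only one geometric arrangement is possible; it has no improper symmetry element, so it exists as a pair of enantiomers (2 stereoisomers).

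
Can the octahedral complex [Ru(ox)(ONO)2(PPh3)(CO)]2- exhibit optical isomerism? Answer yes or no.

yes

In an octahedral complex each vertex has one trans partner and four cis neighbours.
Each ox is bidentate and must span two cis positions.
There are 4 geometric isomers: ONO cis (3 arrangements, 2 chiral); ONO trans.
Of these, 2 lack any improper symmetry element and so occur as enantiomeric pairs, giving 4 + 2 = 6 stereoisomers in total.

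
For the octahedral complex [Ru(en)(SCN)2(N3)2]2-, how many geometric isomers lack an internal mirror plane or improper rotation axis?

1

Each en is bidentate and must span two cis positions.
There are 3 geometric isomers: SCN cis, N3 trans; SCN cis, N3 cis (chiral); SCN trans, N3 cis.
One of these lacks any improper symmetry element and so occurs as an enantiomeric pair, giving 3 + 1 = 4 stereoisomers in total.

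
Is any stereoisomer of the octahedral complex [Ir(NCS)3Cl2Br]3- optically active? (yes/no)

no

The six octahedral sites form three mutually perpendicular trans pairs.
Working through the distinct placements yields 3 geometric isomers: NCS mer, Cl cis; NCS mer, Cl trans; NCS fac, Cl cis.
Each arrangement has an internal mirror plane or centre of symmetry, so none is chiral.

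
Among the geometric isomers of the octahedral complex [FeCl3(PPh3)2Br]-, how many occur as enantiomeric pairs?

An octahedron has six vertices in three trans pairs; every non-trans pair is cis.
Working through the distinct placements yields 3 geometric isomers: Cl mer, PPh3 trans; Cl fac, PPh3 cis; Cl mer, PPh3 cis.
Each arrangement has an internal mirror plane or centre of symmetry, so none is chiral.

0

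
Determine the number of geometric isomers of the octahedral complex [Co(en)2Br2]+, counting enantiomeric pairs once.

2

In an octahedral complex each vertex has one trans partner and four cis neighbours.
Each en is bidentate and must span two cis positions.
Systematic placement gives 2 geometric isomers: Br trans; Br cis (chiral).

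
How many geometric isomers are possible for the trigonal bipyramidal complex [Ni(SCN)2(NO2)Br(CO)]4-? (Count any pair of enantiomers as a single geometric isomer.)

7

In a trigonal bipyramid the two axial positions differ from the three equatorial ones.
Systematic enumeration (placing each ligand type in turn and discarding arrangements equivalent by rotation or reflection) gives 7 geometric isomers.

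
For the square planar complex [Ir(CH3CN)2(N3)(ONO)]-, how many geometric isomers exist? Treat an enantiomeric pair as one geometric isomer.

In a square planar complex each vertex has one trans partner and two cis neighbours.
Systematic placement gives 2 geometric isomers: CH3CN cis; CH3CN trans.

2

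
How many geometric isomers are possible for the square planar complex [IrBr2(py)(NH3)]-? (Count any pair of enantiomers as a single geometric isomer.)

2

Working through the distinct placements yields 2 geometric isomers: Br cis; Br trans.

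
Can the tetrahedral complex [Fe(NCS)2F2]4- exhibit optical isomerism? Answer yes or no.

no

All four vertices of a tetrahedron are equivalent and mutually adjacent, so cis/trans isomerism cannot arise.
Only one geometric arrangement is possible.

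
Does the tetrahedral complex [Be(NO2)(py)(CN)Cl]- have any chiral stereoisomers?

yes

Only one geometric arrangement is possible; it has no improper symmetry element, so it exists as a pair of enantiomers (2 stereoisomers).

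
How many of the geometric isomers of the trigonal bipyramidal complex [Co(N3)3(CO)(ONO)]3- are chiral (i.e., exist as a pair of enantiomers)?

0

In a trigonal bipyramid the two axial positions differ from the three equatorial ones.
Systematic placement gives 4 geometric isomers: CO axial, ONO equatorial; CO axial, ONO axial; CO equatorial, ONO equatorial; CO equatorial, ONO axial.
Each arrangement has an internal mirror plane or centre of symmetry, so none is chiral.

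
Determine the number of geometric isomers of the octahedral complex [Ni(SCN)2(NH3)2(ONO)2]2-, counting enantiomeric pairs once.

The six octahedral sites form three mutually perpendicular trans pairs.
Working through the distinct placements yields 5 geometric isomers: SCN trans, NH3 trans, ONO trans; SCN cis, NH3 trans, ONO cis; SCN trans, NH3 cis, ONO cis; SCN cis, NH3 cis, ONO cis (chiral); SCN cis, NH3 cis, ONO trans.

5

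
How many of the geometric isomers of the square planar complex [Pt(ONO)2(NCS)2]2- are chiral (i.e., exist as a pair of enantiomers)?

0

A square has two trans pairs of vertices; adjacent vertices are cis.
The distinct arrangements are (2 in all): ONO cis; ONO trans.
Each arrangement has an internal mirror plane or centre of symmetry, so none is chiral.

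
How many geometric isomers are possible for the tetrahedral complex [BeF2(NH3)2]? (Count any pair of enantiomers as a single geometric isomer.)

All four vertices of a tetrahedron are equivalent and mutually adjacent, so cis/trans isomerism cannot arise.
Only one geometric arrangement is possible.

1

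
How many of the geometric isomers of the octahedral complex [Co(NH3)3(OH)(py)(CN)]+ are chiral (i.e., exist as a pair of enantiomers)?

1

The six octahedral sites form three mutually perpendicular trans pairs.
Systematic placement gives 4 geometric isomers: NH3 mer (3 arrangements); NH3 fac (chiral).
One of these lacks any improper symmetry element and so occurs as an enantiomeric pair, giving 4 + 1 = 5 stereoisomers in total.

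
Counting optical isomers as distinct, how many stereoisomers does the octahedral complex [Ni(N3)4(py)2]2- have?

2

The six octahedral sites form three mutually perpendicular trans pairs.
Working through the distinct placements yields 2 geometric isomers: py trans; py cis.
Each arrangement has an internal mirror plane or centre of symmetry, so none is chiral.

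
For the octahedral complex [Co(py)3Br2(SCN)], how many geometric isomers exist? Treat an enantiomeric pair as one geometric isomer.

The six octahedral sites form three mutually perpendicular trans pairs.
Working through the distinct placements yields 3 geometric isomers: py mer, Br trans; py mer, Br cis; py fac, Br cis.

3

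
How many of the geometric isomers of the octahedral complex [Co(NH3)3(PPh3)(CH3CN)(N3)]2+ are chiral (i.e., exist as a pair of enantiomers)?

1

An octahedron has six vertices in three trans pairs; every non-trans pair is cis.
The distinct arrangements are (4 in all): NH3 mer (3 arrangements); NH3 fac (chiral).
One of these lacks any improper symmetry element and so occurs as an enantiomeric pair, giving 4 + 1 = 5 stereoisomers in total.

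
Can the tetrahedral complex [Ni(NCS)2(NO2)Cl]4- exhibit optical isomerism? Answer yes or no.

no

Only one geometric arrangement is possible.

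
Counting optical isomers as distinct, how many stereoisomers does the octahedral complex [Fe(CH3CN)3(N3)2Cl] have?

3

There are 3 geometric isomers: CH3CN mer, N3 trans; CH3CN mer, N3 cis; CH3CN fac, N3 cis.
Each arrangement has an internal mirror plane or centre of symmetry, so none is chiral.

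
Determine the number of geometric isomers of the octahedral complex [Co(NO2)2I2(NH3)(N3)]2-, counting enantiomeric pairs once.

In an octahedral complex each vertex has one trans partner and four cis neighbours.
Working through the distinct placements yields 6 geometric isomers: NO2 trans, I trans; NO2 cis, I trans; NO2 trans, I cis; NO2 cis, I cis (3 arrangements, 2 chiral).

6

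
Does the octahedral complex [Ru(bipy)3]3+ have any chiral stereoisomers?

The six octahedral sites form three mutually perpendicular trans pairs.
Each bipy is bidentate and must span two cis positions.
Only one geometric arrangement is possible; it has no improper symmetry element, so it exists as a pair of enantiomers (2 stereoisomers).

yes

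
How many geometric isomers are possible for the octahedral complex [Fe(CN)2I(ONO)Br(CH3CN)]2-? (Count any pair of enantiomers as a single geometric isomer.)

In an octahedral complex each vertex has one trans partner and four cis neighbours.
Exhaustive case analysis gives 9 geometric isomers.

9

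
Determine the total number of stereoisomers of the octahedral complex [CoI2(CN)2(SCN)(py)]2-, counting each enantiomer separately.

8

There are 6 geometric isomers: I trans, CN trans; I cis, CN trans; I cis, CN cis (3 arrangements, 2 chiral); I trans, CN cis.
Of these, 2 lack any improper symmetry element and so occur as enantiomeric pairs, giving 6 + 2 = 8 stereoisomers in total.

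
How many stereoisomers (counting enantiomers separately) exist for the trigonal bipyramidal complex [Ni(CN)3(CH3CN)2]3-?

A trigonal bipyramid has two axial and three equatorial sites, which are chemically inequivalent.
There are 3 geometric isomers: CH3CN both axial; CH3CN one axial, one equatorial; CH3CN both equatorial.
Each arrangement has an internal mirror plane or centre of symmetry, so none is chiral.

3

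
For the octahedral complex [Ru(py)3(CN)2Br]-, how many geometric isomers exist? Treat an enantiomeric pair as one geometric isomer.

3

In an octahedral complex each vertex has one trans partner and four cis neighbours.
The distinct arrangements are (3 in all): py mer, CN cis; py mer, CN trans; py fac, CN cis.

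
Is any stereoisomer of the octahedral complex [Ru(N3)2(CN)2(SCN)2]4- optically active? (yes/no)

In an octahedral complex each vertex has one trans partner and four cis neighbours.
The distinct arrangements are (5 in all): N3 trans, CN trans, SCN trans; N3 cis, CN trans, SCN cis; N3 cis, CN cis, SCN trans; N3 cis, CN cis, SCN cis (chiral); N3 trans, CN cis, SCN cis.
One of these lacks any improper symmetry element and so occurs as an enantiomeric pair, giving 5 + 1 = 6 stereoisomers in total.

yes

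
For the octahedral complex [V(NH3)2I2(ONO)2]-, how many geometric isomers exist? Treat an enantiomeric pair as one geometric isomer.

5

An octahedron has six vertices in three trans pairs; every non-trans pair is cis.
Systematic placement gives 5 geometric isomers: NH3 trans, I trans, ONO trans; NH3 cis, I trans, ONO cis; NH3 cis, I cis, ONO trans; NH3 cis, I cis, ONO cis (chiral); NH3 trans, I cis, ONO cis.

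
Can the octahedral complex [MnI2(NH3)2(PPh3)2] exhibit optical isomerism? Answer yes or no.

yes

In an octahedral complex each vertex has one trans partner and four cis neighbours.
Working through the distinct placements yields 5 geometric isomers: I trans, NH3 trans, PPh3 trans; I trans, NH3 cis, PPh3 cis; I cis, NH3 cis, PPh3 trans; I cis, NH3 cis, PPh3 cis (chiral); I cis, NH3 trans, PPh3 cis.
One of these lacks any improper symmetry element and so occurs as an enantiomeric pair, giving 5 + 1 = 6 stereoisomers in total.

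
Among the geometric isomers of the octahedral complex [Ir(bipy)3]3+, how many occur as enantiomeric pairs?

1

Each bipy is bidentate and must span two cis positions.
Only one geometric arrangement is possible; it has no improper symmetry element, so it exists as a pair of enantiomers (2 stereoisomers).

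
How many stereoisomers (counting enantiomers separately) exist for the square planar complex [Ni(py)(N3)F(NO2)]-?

3

In a square planar complex each vertex has one trans partner and two cis neighbours.
There are 3 geometric isomers: (F/NO2 trans, N3/py trans); (F/py trans, N3/NO2 trans); (F/N3 trans, NO2/py trans).
Each arrangement has an internal mirror plane or centre of symmetry, so none is chiral.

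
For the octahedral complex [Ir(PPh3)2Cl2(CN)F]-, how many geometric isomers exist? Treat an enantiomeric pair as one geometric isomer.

The distinct arrangements are (6 in all): PPh3 trans, Cl cis; PPh3 cis, Cl cis (3 arrangements, 2 chiral); PPh3 trans, Cl trans; PPh3 cis, Cl trans.

6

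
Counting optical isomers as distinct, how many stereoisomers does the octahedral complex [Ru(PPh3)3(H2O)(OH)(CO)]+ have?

5

In an octahedral complex each vertex has one trans partner and four cis neighbours.
Working through the distinct placements yields 4 geometric isomers: PPh3 mer (3 arrangements); PPh3 fac (chiral).
One of these lacks any improper symmetry element and so occurs as an enantiomeric pair, giving 4 + 1 = 5 stereoisomers in total.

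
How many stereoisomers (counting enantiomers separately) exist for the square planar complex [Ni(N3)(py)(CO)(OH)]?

3

A square has two trans pairs of vertices; adjacent vertices are cis.
The distinct arrangements are (3 in all): (CO/OH trans, N3/py trans); (CO/py trans, N3/OH trans); (CO/N3 trans, OH/py trans).
Each arrangement has an internal mirror plane or centre of symmetry, so none is chiral.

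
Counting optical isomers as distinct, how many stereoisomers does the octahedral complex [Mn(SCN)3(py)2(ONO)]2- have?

The distinct arrangements are (3 in all): SCN mer, py trans; SCN fac, py cis; SCN mer, py cis.
Each arrangement has an internal mirror plane or centre of symmetry, so none is chiral.

3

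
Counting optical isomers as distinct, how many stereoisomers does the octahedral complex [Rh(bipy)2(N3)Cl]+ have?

In an octahedral complex each vertex has one trans partner and four cis neighbours.
Each bipy is bidentate and must span two cis positions.
Working through the distinct placements yields 2 geometric isomers: N3 and Cl mutually trans; N3 and Cl mutually cis (chiral).
One of these lacks any improper symmetry element and so occurs as an enantiomeric pair, giving 2 + 1 = 3 stereoisomers in total.

3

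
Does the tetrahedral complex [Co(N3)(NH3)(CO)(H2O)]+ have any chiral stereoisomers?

yes

All four vertices of a tetrahedron are equivalent and mutually adjacent, so cis/trans isomerism cannot arise.
Only one geometric arrangement is possible; it has no improper symmetry element, so it exists as a pair of enantiomers (2 stereoisomers).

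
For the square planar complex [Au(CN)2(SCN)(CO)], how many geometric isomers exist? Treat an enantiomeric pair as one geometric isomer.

2

A square has two trans pairs of vertices; adjacent vertices are cis.
Systematic placement gives 2 geometric isomers: CN cis; CN trans.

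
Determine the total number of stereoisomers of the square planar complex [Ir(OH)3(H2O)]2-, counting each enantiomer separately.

A square has two trans pairs of vertices; adjacent vertices are cis.
Only one geometric arrangement is possible.

1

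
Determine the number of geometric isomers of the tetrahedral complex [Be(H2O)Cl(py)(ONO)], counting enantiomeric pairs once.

1

Only one geometric arrangement is possible; it has no improper symmetry element, so it exists as a pair of enantiomers (2 stereoisomers).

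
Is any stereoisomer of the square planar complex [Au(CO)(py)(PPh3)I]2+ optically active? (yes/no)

Working through the distinct placements yields 3 geometric isomers: (CO/PPh3 trans, I/py trans); (CO/py trans, I/PPh3 trans); (CO/I trans, PPh3/py trans).
Each arrangement has an internal mirror plane or centre of symmetry, so none is chiral.

no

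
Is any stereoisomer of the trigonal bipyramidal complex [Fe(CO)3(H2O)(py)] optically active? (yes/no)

no

The distinct arrangements are (4 in all): H2O equatorial, py equatorial; H2O axial, py equatorial; H2O equatorial, py axial; H2O axial, py axial.
Each arrangement has an internal mirror plane or centre of symmetry, so none is chiral.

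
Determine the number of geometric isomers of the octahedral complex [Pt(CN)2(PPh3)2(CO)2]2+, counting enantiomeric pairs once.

In an octahedral complex each vertex has one trans partner and four cis neighbours.
Systematic placement gives 5 geometric isomers: CN trans, PPh3 trans, CO trans; CN trans, PPh3 cis, CO cis; CN cis, PPh3 trans, CO cis; CN cis, PPh3 cis, CO cis (chiral); CN cis, PPh3 cis, CO trans.

5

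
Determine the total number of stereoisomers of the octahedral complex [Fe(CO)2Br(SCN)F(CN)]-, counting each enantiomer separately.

15

The six octahedral sites form three mutually perpendicular trans pairs.
Placing the ligands in turn and identifying arrangements related by rotation or reflection leaves 9 distinct geometric isomers.
Of these, 6 lack any improper symmetry element and so occur as enantiomeric pairs, giving 9 + 6 = 15 stereoisomers in total.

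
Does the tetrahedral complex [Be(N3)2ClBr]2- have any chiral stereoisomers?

no

In a tetrahedral complex all four positions are equivalent and every pair of ligands is adjacent — there is no cis/trans distinction.
Only one geometric arrangement is possible.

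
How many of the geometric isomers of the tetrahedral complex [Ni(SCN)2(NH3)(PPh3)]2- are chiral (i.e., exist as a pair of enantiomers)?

0

Only one geometric arrangement is possible.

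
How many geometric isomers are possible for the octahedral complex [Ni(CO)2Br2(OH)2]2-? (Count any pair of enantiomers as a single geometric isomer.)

There are 5 geometric isomers: CO trans, Br trans, OH trans; CO cis, Br trans, OH cis; CO cis, Br cis, OH trans; CO cis, Br cis, OH cis (chiral); CO trans, Br cis, OH cis.

5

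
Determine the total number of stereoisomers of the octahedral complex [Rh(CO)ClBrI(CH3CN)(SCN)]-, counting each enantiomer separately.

Systematic enumeration (placing each ligand type in turn and discarding arrangements equivalent by rotation or reflection) gives 15 geometric isomers.
Of these, 15 lack any improper symmetry element and so occur as enantiomeric pairs, giving 15 + 15 = 30 stereoisomers in total.

30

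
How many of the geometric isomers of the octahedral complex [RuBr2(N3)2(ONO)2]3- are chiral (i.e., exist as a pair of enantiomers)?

1

Systematic placement gives 5 geometric isomers: Br trans, N3 trans, ONO trans; Br trans, N3 cis, ONO cis; Br cis, N3 cis, ONO trans; Br cis, N3 cis, ONO cis (chiral); Br cis, N3 trans, ONO cis.
One of these lacks any improper symmetry element and so occurs as an enantiomeric pair, giving 5 + 1 = 6 stereoisomers in total.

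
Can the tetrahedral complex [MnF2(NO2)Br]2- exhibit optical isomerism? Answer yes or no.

no

In a tetrahedral complex all four positions are equivalent and every pair of ligands is adjacent — there is no cis/trans distinction.
Only one geometric arrangement is possible.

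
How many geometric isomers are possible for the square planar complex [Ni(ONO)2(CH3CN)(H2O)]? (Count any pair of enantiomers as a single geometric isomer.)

2

A square has two trans pairs of vertices; adjacent vertices are cis.
The distinct arrangements are (2 in all): ONO cis; ONO trans.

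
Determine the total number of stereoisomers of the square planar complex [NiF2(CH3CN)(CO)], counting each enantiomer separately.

2

In a square planar complex each vertex has one trans partner and two cis neighbours.
Systematic placement gives 2 geometric isomers: F cis; F trans.
Each arrangement has an internal mirror plane or centre of symmetry, so none is chiral.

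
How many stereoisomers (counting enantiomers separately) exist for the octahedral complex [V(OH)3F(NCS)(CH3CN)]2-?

5

The six octahedral sites form three mutually perpendicular trans pairs.
The distinct arrangements are (4 in all): OH mer (3 arrangements); OH fac (chiral).
One of these lacks any improper symmetry element and so occurs as an enantiomeric pair, giving 4 + 1 = 5 stereoisomers in total.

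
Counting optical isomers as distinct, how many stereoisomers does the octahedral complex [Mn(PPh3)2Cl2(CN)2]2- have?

6

Working through the distinct placements yields 5 geometric isomers: PPh3 trans, Cl trans, CN trans; PPh3 cis, Cl cis, CN trans; PPh3 trans, Cl cis, CN cis; PPh3 cis, Cl cis, CN cis (chiral); PPh3 cis, Cl trans, CN cis.
One of these lacks any improper symmetry element and so occurs as an enantiomeric pair, giving 5 + 1 = 6 stereoisomers in total.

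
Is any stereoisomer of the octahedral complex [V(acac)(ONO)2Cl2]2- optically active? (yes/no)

Each acac is bidentate and must span two cis positions.
Working through the distinct placements yields 3 geometric isomers: ONO cis, Cl trans; ONO cis, Cl cis (chiral); ONO trans, Cl cis.
One of these lacks any improper symmetry element and so occurs as an enantiomeric pair, giving 3 + 1 = 4 stereoisomers in total.

yes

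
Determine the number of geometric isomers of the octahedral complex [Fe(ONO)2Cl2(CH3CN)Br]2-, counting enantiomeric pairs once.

An octahedron has six vertices in three trans pairs; every non-trans pair is cis.
There are 6 geometric isomers: ONO trans, Cl trans; ONO cis, Cl cis (3 arrangements, 2 chiral); ONO trans, Cl cis; ONO cis, Cl trans.

6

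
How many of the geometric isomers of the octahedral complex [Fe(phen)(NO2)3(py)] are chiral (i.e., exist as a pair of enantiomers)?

0

The six octahedral sites form three mutually perpendicular trans pairs.
Each phen is bidentate and must span two cis positions.
The distinct arrangements are (2 in all): NO2 mer; NO2 fac.
Each arrangement has an internal mirror plane or centre of symmetry, so none is chiral.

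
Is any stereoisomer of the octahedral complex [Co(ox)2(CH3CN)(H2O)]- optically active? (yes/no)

Each ox is bidentate and must span two cis positions.
Working through the distinct placements yields 2 geometric isomers: CH3CN and H2O mutually trans; CH3CN and H2O mutually cis (chiral).
One of these lacks any improper symmetry element and so occurs as an enantiomeric pair, giving 2 + 1 = 3 stereoisomers in total.

yes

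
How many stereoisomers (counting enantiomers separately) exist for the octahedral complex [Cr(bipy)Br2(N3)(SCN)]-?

6

The six octahedral sites form three mutually perpendicular trans pairs.
Each bipy is bidentate and must span two cis positions.
Working through the distinct placements yields 4 geometric isomers: Br trans; Br cis (3 arrangements, 2 chiral).
Of these, 2 lack any improper symmetry element and so occur as enantiomeric pairs, giving 4 + 2 = 6 stereoisomers in total.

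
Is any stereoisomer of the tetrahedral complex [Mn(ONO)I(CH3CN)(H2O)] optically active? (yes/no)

In a tetrahedral complex all four positions are equivalent and every pair of ligands is adjacent — there is no cis/trans distinction.
Only one geometric arrangement is possible; it has no improper symmetry element, so it exists as a pair of enantiomers (2 stereoisomers).

yes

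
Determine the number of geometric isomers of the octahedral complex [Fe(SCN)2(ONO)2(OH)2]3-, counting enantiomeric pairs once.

5

The six octahedral sites form three mutually perpendicular trans pairs.
There are 5 geometric isomers: SCN trans, ONO trans, OH trans; SCN cis, ONO cis, OH trans; SCN trans, ONO cis, OH cis; SCN cis, ONO cis, OH cis (chiral); SCN cis, ONO trans, OH cis.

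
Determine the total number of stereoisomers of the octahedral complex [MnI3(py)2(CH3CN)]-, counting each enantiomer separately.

3

An octahedron has six vertices in three trans pairs; every non-trans pair is cis.
Working through the distinct placements yields 3 geometric isomers: I mer, py trans; I fac, py cis; I mer, py cis.
Each arrangement has an internal mirror plane or centre of symmetry, so none is chiral.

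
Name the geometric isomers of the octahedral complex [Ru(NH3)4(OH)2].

cis and trans

The distinct arrangements are (2 in all): OH trans; OH cis.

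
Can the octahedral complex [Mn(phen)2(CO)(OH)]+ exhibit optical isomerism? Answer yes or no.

In an octahedral complex each vertex has one trans partner and four cis neighbours.
Each phen is bidentate and must span two cis positions.
The distinct arrangements are (2 in all): CO and OH mutually trans; CO and OH mutually cis (chiral).
One of these lacks any improper symmetry element and so occurs as an enantiomeric pair, giving 2 + 1 = 3 stereoisomers in total.

yes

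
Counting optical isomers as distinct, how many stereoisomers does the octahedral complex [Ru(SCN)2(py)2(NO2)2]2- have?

In an octahedral complex each vertex has one trans partner and four cis neighbours.
The distinct arrangements are (5 in all): SCN trans, py trans, NO2 trans; SCN cis, py cis, NO2 trans; SCN cis, py trans, NO2 cis; SCN cis, py cis, NO2 cis (chiral); SCN trans, py cis, NO2 cis.
One of these lacks any improper symmetry element and so occurs as an enantiomeric pair, giving 5 + 1 = 6 stereoisomers in total.

6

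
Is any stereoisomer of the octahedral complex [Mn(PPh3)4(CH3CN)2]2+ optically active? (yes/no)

no

An octahedron has six vertices in three trans pairs; every non-trans pair is cis.
There are 2 geometric isomers: CH3CN trans; CH3CN cis.
Each arrangement has an internal mirror plane or centre of symmetry, so none is chiral.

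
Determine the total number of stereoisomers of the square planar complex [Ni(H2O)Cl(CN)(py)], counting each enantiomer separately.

In a square planar complex each vertex has one trans partner and two cis neighbours.
The distinct arrangements are (3 in all): (CN/H2O trans, Cl/py trans); (CN/py trans, Cl/H2O trans); (CN/Cl trans, H2O/py trans).
Each arrangement has an internal mirror plane or centre of symmetry, so none is chiral.

3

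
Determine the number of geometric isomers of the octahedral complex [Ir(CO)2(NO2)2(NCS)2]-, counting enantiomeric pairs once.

An octahedron has six vertices in three trans pairs; every non-trans pair is cis.
Working through the distinct placements yields 5 geometric isomers: CO trans, NO2 trans, NCS trans; CO trans, NO2 cis, NCS cis; CO cis, NO2 trans, NCS cis; CO cis, NO2 cis, NCS cis (chiral); CO cis, NO2 cis, NCS trans.

5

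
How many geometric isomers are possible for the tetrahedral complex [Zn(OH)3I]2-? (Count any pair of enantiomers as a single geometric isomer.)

1

All four vertices of a tetrahedron are equivalent and mutually adjacent, so cis/trans isomerism cannot arise.
Only one geometric arrangement is possible.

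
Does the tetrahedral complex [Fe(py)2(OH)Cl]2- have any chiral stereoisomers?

no

All four vertices of a tetrahedron are equivalent and mutually adjacent, so cis/trans isomerism cannot arise.
Only one geometric arrangement is possible.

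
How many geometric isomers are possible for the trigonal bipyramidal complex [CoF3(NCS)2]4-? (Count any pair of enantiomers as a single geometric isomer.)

In a trigonal bipyramid the two axial positions differ from the three equatorial ones.
Systematic placement gives 3 geometric isomers: NCS both equatorial; NCS one axial, one equatorial; NCS both axial.

3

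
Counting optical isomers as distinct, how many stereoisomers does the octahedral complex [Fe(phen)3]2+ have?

2

In an octahedral complex each vertex has one trans partner and four cis neighbours.
Each phen is bidentate and must span two cis positions.
Only one geometric arrangement is possible; it has no improper symmetry element, so it exists as a pair of enantiomers (2 stereoisomers).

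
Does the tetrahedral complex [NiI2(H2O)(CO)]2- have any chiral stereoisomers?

no

Only one geometric arrangement is possible.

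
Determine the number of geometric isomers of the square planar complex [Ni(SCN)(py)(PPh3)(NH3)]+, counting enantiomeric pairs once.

The distinct arrangements are (3 in all): (NH3/SCN trans, PPh3/py trans); (NH3/py trans, PPh3/SCN trans); (NH3/PPh3 trans, SCN/py trans).

3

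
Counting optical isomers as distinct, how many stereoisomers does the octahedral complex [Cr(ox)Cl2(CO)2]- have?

4

An octahedron has six vertices in three trans pairs; every non-trans pair is cis.
Each ox is bidentate and must span two cis positions.
Working through the distinct placements yields 3 geometric isomers: Cl cis, CO trans; Cl cis, CO cis (chiral); Cl trans, CO cis.
One of these lacks any improper symmetry element and so occurs as an enantiomeric pair, giving 3 + 1 = 4 stereoisomers in total.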